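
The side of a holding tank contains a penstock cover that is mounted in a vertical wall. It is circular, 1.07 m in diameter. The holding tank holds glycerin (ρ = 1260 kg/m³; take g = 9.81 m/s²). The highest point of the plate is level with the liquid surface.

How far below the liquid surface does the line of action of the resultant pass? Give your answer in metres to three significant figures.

γ = ρg = 1260 × 9.81 / 1000 = 12.3606 kN/m³.
The centroid is at the centre, 0.535 m below the top of the plate, so the centroid depth is h_c = 0.535 m.
A = π(0.535)² = 0.899202 m².
Resultant F = γ·h_c·A = 12.3606 × 0.535 × 0.899202 = 5.94635 kN.
I_c = πr⁴/4 = π × 0.535⁴/4 = 0.0643435 m⁴.
Centre of pressure: y_p = y_c + I_c/(y_c·A) = 0.535 + 0.0643435/(0.535 × 0.899202) = 0.535 + 0.13375 = 0.66875 m along the plane.

h_p = 0.669 m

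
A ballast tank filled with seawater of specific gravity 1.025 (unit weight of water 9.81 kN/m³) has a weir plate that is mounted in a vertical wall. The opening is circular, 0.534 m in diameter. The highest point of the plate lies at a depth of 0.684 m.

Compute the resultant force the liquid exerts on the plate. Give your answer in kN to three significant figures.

F ≈ 2.14 kN

γ = 1.025 × 9.81 = 10.05525 kN/m³.
The centroid is at the centre, 0.267 m below the top of the plate, so the centroid depth is h_c = 0.684 + 0.267 = 0.951 m.
A = π(0.267)² = 0.223961 m².
Resultant F = γ·h_c·A = 10.05525 × 0.951 × 0.223961 = 2.14164 kN.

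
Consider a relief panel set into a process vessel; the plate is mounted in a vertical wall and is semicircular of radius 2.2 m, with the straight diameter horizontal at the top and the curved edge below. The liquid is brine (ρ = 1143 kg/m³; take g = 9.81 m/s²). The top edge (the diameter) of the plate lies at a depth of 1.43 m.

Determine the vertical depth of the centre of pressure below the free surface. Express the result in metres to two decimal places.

h_p = 2.51 m

γ = ρg = 1143 × 9.81 / 1000 = 11.21283 kN/m³.
The centroid of a semicircle lies 4r/(3π) = 0.933709 m from the diameter, here below the top edge, so the centroid depth is h_c = 1.43 + 0.933709 = 2.36371 m.
A = πr²/2 = π × 2.2²/2 = 7.60265 m².
Resultant F = γ·h_c·A = 11.21283 × 2.36371 × 7.60265 = 201.5 kN.
I_c = (π/8 − 8/(9π))·r⁴ = 0.109757 × 2.2⁴ = 2.57112 m⁴.
Centre of pressure: y_p = y_c + I_c/(y_c·A) = 2.36371 + 2.57112/(2.36371 × 7.60265) = 2.36371 + 0.143075 = 2.50679 m along the plane.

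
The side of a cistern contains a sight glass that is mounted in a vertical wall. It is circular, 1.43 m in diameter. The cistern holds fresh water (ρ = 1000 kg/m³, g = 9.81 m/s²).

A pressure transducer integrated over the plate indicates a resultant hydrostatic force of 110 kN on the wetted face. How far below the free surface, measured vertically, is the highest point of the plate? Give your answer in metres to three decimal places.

γ = ρg = 1000 × 9.81 = 9810 N/m³ = 9.81 kN/m³.
A = π(0.715)² = 1.60606 m².
From F = γ·h_c·A, the centroid depth is h_c = 110/(9.81 × 1.60606) = 6.98171 m.
The centroid is at the centre, 0.715 m below the top of the plate, so the highest point sits at h_top = 6.98171 − 0.715 = 6.26671 m below the surface.

d_top ≈ 6.267 m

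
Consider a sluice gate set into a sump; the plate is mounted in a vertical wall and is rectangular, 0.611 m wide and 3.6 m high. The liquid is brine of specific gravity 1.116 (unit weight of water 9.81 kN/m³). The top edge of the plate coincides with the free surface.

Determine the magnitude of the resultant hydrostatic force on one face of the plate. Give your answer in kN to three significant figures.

F ≈ 43.3 kN

γ = 1.116 × 9.81 = 10.94796 kN/m³.
The centroid lies 3.6/2 = 1.8 m below the top edge, so the centroid depth is h_c = 1.8 m.
A = 0.611 × 3.6 = 2.1996 m².
Resultant F = γ·h_c·A = 10.94796 × 1.8 × 2.1996 = 43.346 kN.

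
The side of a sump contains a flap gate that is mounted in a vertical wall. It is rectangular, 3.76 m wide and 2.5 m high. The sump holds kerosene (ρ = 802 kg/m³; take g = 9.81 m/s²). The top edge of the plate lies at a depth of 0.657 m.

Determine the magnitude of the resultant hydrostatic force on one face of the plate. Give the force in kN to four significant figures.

γ = ρg = 802 × 9.81 / 1000 = 7.86762 kN/m³.
The centroid lies 2.5/2 = 1.25 m below the top edge, so the centroid depth is h_c = 0.657 + 1.25 = 1.907 m.
A = 3.76 × 2.5 = 9.4 m².
Resultant F = γ·h_c·A = 7.86762 × 1.907 × 9.4 = 141.033 kN.

F ≈ 141.0 kN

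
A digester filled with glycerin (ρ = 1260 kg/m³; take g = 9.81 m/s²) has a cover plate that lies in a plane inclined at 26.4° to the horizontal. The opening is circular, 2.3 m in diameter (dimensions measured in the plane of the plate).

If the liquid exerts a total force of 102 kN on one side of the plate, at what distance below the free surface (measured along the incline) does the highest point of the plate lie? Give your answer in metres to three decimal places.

γ = ρg = 1260 × 9.81 / 1000 = 12.3606 kN/m³.
A = π(1.15)² = 4.15476 m².
From F = γ·h_c·A, the centroid depth is h_c = 102/(12.3606 × 4.15476) = 1.98616 m.
Let θ = 26.4° be the plate's angle to the horizontal; measure y along the incline from where the plane meets the free surface. Vertical depth h = y·sinθ with sinθ = 0.444635.
Along the incline, y_c = h_c/sinθ = 1.98616/0.444635 = 4.46694 m.
The centroid is at the centre, 1.15 m below the top of the plate, so the highest point sits at y_top = 4.46694 − 1.15 = 3.31694 m along the incline.

y_top ≈ 3.317 m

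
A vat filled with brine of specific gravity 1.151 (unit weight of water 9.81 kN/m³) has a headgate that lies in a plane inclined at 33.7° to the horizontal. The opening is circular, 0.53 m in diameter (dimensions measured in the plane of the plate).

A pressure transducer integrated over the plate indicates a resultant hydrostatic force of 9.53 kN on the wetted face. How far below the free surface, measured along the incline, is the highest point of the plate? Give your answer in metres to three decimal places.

y_top ≈ 6.630 m

γ = 1.151 × 9.81 = 11.29131 kN/m³.
A = π(0.265)² = 0.220618 m².
From F = γ·h_c·A, the centroid depth is h_c = 9.53/(11.29131 × 0.220618) = 3.82567 m.
Let θ = 33.7° be the plate's angle to the horizontal; measure y along the incline from where the plane meets the free surface. Vertical depth h = y·sinθ with sinθ = 0.554844.
Along the incline, y_c = h_c/sinθ = 3.82567/0.554844 = 6.89504 m.
The centroid is at the centre, 0.265 m below the top of the plate, so the highest point sits at y_top = 6.89504 − 0.265 = 6.63004 m along the incline.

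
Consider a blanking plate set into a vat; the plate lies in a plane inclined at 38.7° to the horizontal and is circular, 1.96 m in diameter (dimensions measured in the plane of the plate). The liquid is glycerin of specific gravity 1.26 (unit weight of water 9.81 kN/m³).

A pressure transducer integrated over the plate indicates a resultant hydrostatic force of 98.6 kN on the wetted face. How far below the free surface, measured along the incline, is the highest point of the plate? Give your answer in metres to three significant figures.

y_top ≈ 3.25 m

γ = 1.26 × 9.81 = 12.3606 kN/m³.
A = π(0.98)² = 3.01719 m².
From F = γ·h_c·A, the centroid depth is h_c = 98.6/(12.3606 × 3.01719) = 2.64384 m.
Let θ = 38.7° be the plate's angle to the horizontal; measure y along the incline from where the plane meets the free surface. Vertical depth h = y·sinθ with sinθ = 0.625243.
Along the incline, y_c = h_c/sinθ = 2.64384/0.625243 = 4.2285 m.
The centroid is at the centre, 0.98 m below the top of the plate, so the highest point sits at y_top = 4.2285 − 0.98 = 3.2485 m along the incline.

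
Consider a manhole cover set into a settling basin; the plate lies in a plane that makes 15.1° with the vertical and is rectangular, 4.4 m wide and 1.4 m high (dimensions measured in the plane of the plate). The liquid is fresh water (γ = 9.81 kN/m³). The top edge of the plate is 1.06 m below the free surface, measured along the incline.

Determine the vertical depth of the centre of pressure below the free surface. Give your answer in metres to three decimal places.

h_p = 1.789 m

γ = 9.81 kN/m³.
The plate makes 15.1° with the vertical, i.e. θ = 90° − 15.1° = 74.9° to the horizontal. Measuring y along the incline from the free-surface line, vertical depth h = y·sinθ with sinθ = 0.965473.
The centroid lies 1.4/2 = 0.7 m below the top edge, so y_c = 1.06 + 0.7 = 1.76 m and h_c = 1.76 × 0.965473 = 1.69923 m.
A = 4.4 × 1.4 = 6.16 m².
Resultant F = γ·h_c·A = 9.81 × 1.69923 × 6.16 = 102.684 kN.
I_c = b·h³/12 = 4.4 × 1.4³/12 = 1.00613 m⁴.
Centre of pressure: y_p = y_c + I_c/(y_c·A) = 1.76 + 1.00613/(1.76 × 6.16) = 1.76 + 0.0928027 = 1.8528 m along the plane.
Vertically, h_p = y_p·sinθ = 1.8528 × 0.965473 = 1.78883 m.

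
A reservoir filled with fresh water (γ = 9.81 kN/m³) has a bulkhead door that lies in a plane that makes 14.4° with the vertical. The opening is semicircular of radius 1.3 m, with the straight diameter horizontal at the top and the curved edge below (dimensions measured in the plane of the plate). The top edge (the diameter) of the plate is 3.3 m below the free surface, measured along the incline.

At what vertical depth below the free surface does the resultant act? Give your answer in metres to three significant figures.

h_p = 3.76 m

γ = 9.81 kN/m³.
The plate makes 14.4° with the vertical, i.e. θ = 90° − 14.4° = 75.6° to the horizontal. Measuring y along the incline from the free-surface line, vertical depth h = y·sinθ with sinθ = 0.968583.
The centroid of a semicircle lies 4r/(3π) = 0.551737 m from the diameter, here below the top edge, so y_c = 3.3 + 0.551737 = 3.85174 m and h_c = 3.85174 × 0.968583 = 3.73073 m.
A = πr²/2 = π × 1.3²/2 = 2.65465 m².
Resultant F = γ·h_c·A = 9.81 × 3.73073 × 2.65465 = 97.1561 kN.
I_c = (π/8 − 8/(9π))·r⁴ = 0.109757 × 1.3⁴ = 0.313477 m⁴.
Centre of pressure: y_p = y_c + I_c/(y_c·A) = 3.85174 + 0.313477/(3.85174 × 2.65465) = 3.85174 + 0.0306578 = 3.8824 m along the plane.
Vertically, h_p = y_p·sinθ = 3.8824 × 0.968583 = 3.76043 m.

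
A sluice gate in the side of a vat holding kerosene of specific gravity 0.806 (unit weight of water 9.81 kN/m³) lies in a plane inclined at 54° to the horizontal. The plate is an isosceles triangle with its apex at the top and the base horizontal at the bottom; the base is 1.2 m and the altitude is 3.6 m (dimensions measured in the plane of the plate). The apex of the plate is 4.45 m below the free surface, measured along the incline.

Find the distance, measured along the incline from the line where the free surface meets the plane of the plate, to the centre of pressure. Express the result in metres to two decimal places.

y_p = 6.96 m

γ = 0.806 × 9.81 = 7.90686 kN/m³.
Let θ = 54° be the plate's angle to the horizontal; measure y along the incline from where the plane meets the free surface. Vertical depth h = y·sinθ with sinθ = 0.809017.
With the apex up, the centroid sits 2h/3 = 2 × 3.6/3 = 2.4 m below the apex, so y_c = 4.45 + 2.4 = 6.85 m and h_c = 6.85 × 0.809017 = 5.54177 m.
A = ½ × 1.2 × 3.6 = 2.16 m².
Resultant F = γ·h_c·A = 7.90686 × 5.54177 × 2.16 = 94.6469 kN.
I_c = b·h³/36 = 1.2 × 3.6³/36 = 1.5552 m⁴.
Centre of pressure: y_p = y_c + I_c/(y_c·A) = 6.85 + 1.5552/(6.85 × 2.16) = 6.85 + 0.105109 = 6.95511 m along the plane.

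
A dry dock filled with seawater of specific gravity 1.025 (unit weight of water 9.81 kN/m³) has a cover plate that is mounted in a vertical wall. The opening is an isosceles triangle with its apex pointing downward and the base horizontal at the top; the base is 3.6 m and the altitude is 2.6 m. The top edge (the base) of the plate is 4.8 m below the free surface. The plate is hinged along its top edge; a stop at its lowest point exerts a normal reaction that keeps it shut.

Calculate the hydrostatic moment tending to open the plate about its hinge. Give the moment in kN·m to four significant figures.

γ = 1.025 × 9.81 = 10.05525 kN/m³.
With the apex down, the centroid sits h/3 = 2.6/3 = 0.866667 m below the base (the top edge), so the centroid depth is h_c = 4.8 + 0.866667 = 5.66667 m.
A = ½ × 3.6 × 2.6 = 4.68 m².
Resultant F = γ·h_c·A = 10.05525 × 5.66667 × 4.68 = 266.665 kN.
I_c = b·h³/36 = 3.6 × 2.6³/36 = 1.7576 m⁴.
Centre of pressure: y_p = y_c + I_c/(y_c·A) = 5.66667 + 1.7576/(5.66667 × 4.68) = 5.66667 + 0.0662745 = 5.73294 m along the plane.
The resultant acts 0.866667 + 0.0662745 = 0.932941 m (along the plate) below the hinge at the top edge, so the moment about the hinge is M = F × 0.932941 = 266.665 × 0.932941 = 248.783 kN·m.

M ≈ 248.8 kN·m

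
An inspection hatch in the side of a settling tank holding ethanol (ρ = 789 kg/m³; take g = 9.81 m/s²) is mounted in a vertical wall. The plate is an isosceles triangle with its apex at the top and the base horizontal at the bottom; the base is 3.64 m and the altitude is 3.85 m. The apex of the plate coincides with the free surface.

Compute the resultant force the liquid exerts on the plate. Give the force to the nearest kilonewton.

F ≈ 139 kN

γ = ρg = 789 × 9.81 / 1000 = 7.74009 kN/m³.
With the apex up, the centroid sits 2h/3 = 2 × 3.85/3 = 2.56667 m below the apex, so the centroid depth is h_c = 2.56667 m.
A = ½ × 3.64 × 3.85 = 7.007 m².
Resultant F = γ·h_c·A = 7.74009 × 2.56667 × 7.007 = 139.203 kN.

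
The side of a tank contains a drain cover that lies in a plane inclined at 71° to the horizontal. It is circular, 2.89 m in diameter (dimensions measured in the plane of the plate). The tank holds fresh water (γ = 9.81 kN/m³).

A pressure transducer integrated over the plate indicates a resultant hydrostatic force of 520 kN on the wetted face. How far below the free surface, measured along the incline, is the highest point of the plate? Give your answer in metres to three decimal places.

γ = 9.81 kN/m³.
A = π(1.445)² = 6.55972 m².
From F = γ·h_c·A, the centroid depth is h_c = 520/(9.81 × 6.55972) = 8.0807 m.
Let θ = 71° be the plate's angle to the horizontal; measure y along the incline from where the plane meets the free surface. Vertical depth h = y·sinθ with sinθ = 0.945519.
Along the incline, y_c = h_c/sinθ = 8.0807/0.945519 = 8.54631 m.
The centroid is at the centre, 1.445 m below the top of the plate, so the highest point sits at y_top = 8.54631 − 1.445 = 7.10131 m along the incline.

y_top ≈ 7.101 m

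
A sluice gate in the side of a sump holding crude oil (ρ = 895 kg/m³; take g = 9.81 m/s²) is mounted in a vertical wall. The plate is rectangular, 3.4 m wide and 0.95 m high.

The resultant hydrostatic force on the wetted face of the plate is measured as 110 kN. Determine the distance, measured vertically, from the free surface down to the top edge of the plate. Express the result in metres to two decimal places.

γ = ρg = 895 × 9.81 / 1000 = 8.77995 kN/m³.
A = 3.4 × 0.95 = 3.23 m².
From F = γ·h_c·A, the centroid depth is h_c = 110/(8.77995 × 3.23) = 3.87881 m.
The centroid lies 0.95/2 = 0.475 m below the top edge, so the top edge sits at h_top = 3.87881 − 0.475 = 3.40381 m below the surface.

d_top ≈ 3.40 m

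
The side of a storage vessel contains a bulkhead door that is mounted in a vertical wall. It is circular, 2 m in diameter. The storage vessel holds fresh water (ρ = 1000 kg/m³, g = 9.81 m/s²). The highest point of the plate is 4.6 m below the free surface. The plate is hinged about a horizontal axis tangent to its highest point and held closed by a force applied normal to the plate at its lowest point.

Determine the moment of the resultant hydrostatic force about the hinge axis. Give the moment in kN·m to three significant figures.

γ = ρg = 1000 × 9.81 = 9810 N/m³ = 9.81 kN/m³.
The centroid is at the centre, 1 m below the top of the plate, so the centroid depth is h_c = 4.6 + 1 = 5.6 m.
A = π(1)² = 3.14159 m².
Resultant F = γ·h_c·A = 9.81 × 5.6 × 3.14159 = 172.586 kN.
I_c = πr⁴/4 = π × 1⁴/4 = 0.785398 m⁴.
Centre of pressure: y_p = y_c + I_c/(y_c·A) = 5.6 + 0.785398/(5.6 × 3.14159) = 5.6 + 0.0446429 = 5.64464 m along the plane.
The resultant acts 1 + 0.0446429 = 1.04464 m (along the plate) below the hinge at the top edge, so the moment about the hinge is M = F × 1.04464 = 172.586 × 1.04464 = 180.29 kN·m.

M ≈ 180 kN·m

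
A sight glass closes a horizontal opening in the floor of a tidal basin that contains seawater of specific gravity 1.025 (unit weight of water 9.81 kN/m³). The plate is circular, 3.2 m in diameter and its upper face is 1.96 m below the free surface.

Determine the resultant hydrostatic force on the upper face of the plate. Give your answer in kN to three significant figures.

F ≈ 159 kN

γ = 1.025 × 9.81 = 10.05525 kN/m³.
The plate is horizontal, so pressure is uniform at p = γ·h = 10.05525 × 1.96 = 19.7083 kN/m².
A = π(1.6)² = 8.04248 m².
F = p·A = 19.7083 × 8.04248 = 158.504 kN.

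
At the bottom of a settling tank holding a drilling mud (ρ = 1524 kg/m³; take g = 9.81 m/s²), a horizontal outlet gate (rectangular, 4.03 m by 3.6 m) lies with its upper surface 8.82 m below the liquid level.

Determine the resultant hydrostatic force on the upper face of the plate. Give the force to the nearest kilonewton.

F ≈ 1913 kN

γ = ρg = 1524 × 9.81 / 1000 = 14.95044 kN/m³.
The plate is horizontal, so pressure is uniform at p = γ·h = 14.95044 × 8.82 = 131.863 kN/m².
A = 4.03 × 3.6 = 14.508 m².
F = p·A = 131.863 × 14.508 = 1913.07 kN.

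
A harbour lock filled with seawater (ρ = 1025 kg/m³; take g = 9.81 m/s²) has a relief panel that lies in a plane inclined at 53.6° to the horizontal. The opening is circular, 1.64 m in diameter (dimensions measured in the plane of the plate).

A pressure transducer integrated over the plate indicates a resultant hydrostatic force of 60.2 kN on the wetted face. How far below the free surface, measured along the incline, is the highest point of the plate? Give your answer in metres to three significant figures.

γ = ρg = 1025 × 9.81 / 1000 = 10.05525 kN/m³.
A = π(0.82)² = 2.11241 m².
From F = γ·h_c·A, the centroid depth is h_c = 60.2/(10.05525 × 2.11241) = 2.83417 m.
Let θ = 53.6° be the plate's angle to the horizontal; measure y along the incline from where the plane meets the free surface. Vertical depth h = y·sinθ with sinθ = 0.804894.
Along the incline, y_c = h_c/sinθ = 2.83417/0.804894 = 3.52117 m.
The centroid is at the centre, 0.82 m below the top of the plate, so the highest point sits at y_top = 3.52117 − 0.82 = 2.70117 m along the incline.

y_top ≈ 2.70 m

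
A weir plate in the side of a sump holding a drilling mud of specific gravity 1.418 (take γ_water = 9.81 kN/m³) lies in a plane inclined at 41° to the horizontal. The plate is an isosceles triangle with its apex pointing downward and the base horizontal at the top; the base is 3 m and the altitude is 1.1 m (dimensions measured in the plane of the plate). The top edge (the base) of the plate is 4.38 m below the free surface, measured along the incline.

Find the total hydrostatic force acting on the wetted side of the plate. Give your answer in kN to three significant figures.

γ = 1.418 × 9.81 = 13.91058 kN/m³.
Let θ = 41° be the plate's angle to the horizontal; measure y along the incline from where the plane meets the free surface. Vertical depth h = y·sinθ with sinθ = 0.656059.
With the apex down, the centroid sits h/3 = 1.1/3 = 0.366667 m below the base (the top edge), so y_c = 4.38 + 0.366667 = 4.74667 m and h_c = 4.74667 × 0.656059 = 3.1141 m.
A = ½ × 3 × 1.1 = 1.65 m².
Resultant F = γ·h_c·A = 13.91058 × 3.1141 × 1.65 = 71.4762 kN.

F ≈ 71.5 kN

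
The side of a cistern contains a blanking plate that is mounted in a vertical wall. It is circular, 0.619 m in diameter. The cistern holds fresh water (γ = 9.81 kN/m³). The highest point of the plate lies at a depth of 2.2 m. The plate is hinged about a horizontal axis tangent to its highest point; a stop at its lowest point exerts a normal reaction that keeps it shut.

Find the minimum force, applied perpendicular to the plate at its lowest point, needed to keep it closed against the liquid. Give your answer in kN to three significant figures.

P ≈ 3.82 kN

γ = 9.81 kN/m³.
The centroid is at the centre, 0.3095 m below the top of the plate, so the centroid depth is h_c = 2.2 + 0.3095 = 2.5095 m.
A = π(0.3095)² = 0.300934 m².
Resultant F = γ·h_c·A = 9.81 × 2.5095 × 0.300934 = 7.40845 kN.
I_c = πr⁴/4 = π × 0.3095⁴/4 = 0.00720663 m⁴.
Centre of pressure: y_p = y_c + I_c/(y_c·A) = 2.5095 + 0.00720663/(2.5095 × 0.300934) = 2.5095 + 0.00954275 = 2.51904 m along the plane.
The resultant acts 0.3095 + 0.00954275 = 0.319043 m (along the plate) below the hinge at the top edge, so the moment about the hinge is M = F × 0.319043 = 7.40845 × 0.319043 = 2.36361 kN·m.
A normal force at the bottom, 0.619 m from the hinge, must supply this moment: P = 2.36361/0.619 = 3.81843 kN.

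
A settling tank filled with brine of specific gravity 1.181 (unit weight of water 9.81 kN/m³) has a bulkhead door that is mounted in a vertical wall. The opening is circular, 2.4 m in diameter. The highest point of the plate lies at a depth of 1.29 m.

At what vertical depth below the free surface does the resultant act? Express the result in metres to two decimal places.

γ = 1.181 × 9.81 = 11.58561 kN/m³.
The centroid is at the centre, 1.2 m below the top of the plate, so the centroid depth is h_c = 1.29 + 1.2 = 2.49 m.
A = π(1.2)² = 4.52389 m².
Resultant F = γ·h_c·A = 11.58561 × 2.49 × 4.52389 = 130.506 kN.
I_c = πr⁴/4 = π × 1.2⁴/4 = 1.6286 m⁴.
Centre of pressure: y_p = y_c + I_c/(y_c·A) = 2.49 + 1.6286/(2.49 × 4.52389) = 2.49 + 0.144578 = 2.63458 m along the plane.

h_p = 2.63 m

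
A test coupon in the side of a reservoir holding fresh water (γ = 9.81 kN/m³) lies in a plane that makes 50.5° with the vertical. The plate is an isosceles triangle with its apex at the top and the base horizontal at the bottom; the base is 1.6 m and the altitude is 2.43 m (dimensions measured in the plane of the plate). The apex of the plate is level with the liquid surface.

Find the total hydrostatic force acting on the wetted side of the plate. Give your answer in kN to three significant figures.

γ = 9.81 kN/m³.
The plate makes 50.5° with the vertical, i.e. θ = 90° − 50.5° = 39.5° to the horizontal. Measuring y along the incline from the free-surface line, vertical depth h = y·sinθ with sinθ = 0.636078.
With the apex up, the centroid sits 2h/3 = 2 × 2.43/3 = 1.62 m below the apex, so y_c = 1.62 m and h_c = 1.62 × 0.636078 = 1.03045 m.
A = ½ × 1.6 × 2.43 = 1.944 m².
Resultant F = γ·h_c·A = 9.81 × 1.03045 × 1.944 = 19.6513 kN.

F ≈ 19.7 kN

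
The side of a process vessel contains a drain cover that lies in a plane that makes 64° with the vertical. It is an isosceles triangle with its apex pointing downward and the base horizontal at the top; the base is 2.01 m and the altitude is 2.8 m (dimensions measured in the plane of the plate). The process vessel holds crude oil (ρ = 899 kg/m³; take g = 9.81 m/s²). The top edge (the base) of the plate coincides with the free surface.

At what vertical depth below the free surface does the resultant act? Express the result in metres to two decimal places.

γ = ρg = 899 × 9.81 / 1000 = 8.81919 kN/m³.
The plate makes 64° with the vertical, i.e. θ = 90° − 64° = 26° to the horizontal. Measuring y along the incline from the free-surface line, vertical depth h = y·sinθ with sinθ = 0.438371.
With the apex down, the centroid sits h/3 = 2.8/3 = 0.933333 m below the base (the top edge), so y_c = 0.933333 m and h_c = 0.933333 × 0.438371 = 0.409146 m.
A = ½ × 2.01 × 2.8 = 2.814 m².
Resultant F = γ·h_c·A = 8.81919 × 0.409146 × 2.814 = 10.1539 kN.
I_c = b·h³/36 = 2.01 × 2.8³/36 = 1.22565 m⁴.
Centre of pressure: y_p = y_c + I_c/(y_c·A) = 0.933333 + 1.22565/(0.933333 × 2.814) = 0.933333 + 0.466666 = 1.4 m along the plane.
Vertically, h_p = y_p·sinθ = 1.4 × 0.438371 = 0.613719 m.

h_p = 0.61 m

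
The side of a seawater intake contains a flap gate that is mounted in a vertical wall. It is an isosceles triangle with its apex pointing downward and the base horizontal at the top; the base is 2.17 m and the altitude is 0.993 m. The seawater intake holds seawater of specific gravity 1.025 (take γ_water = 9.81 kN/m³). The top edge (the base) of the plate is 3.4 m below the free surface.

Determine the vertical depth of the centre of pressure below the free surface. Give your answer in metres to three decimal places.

h_p = 3.746 m

γ = 1.025 × 9.81 = 10.05525 kN/m³.
With the apex down, the centroid sits h/3 = 0.993/3 = 0.331 m below the base (the top edge), so the centroid depth is h_c = 3.4 + 0.331 = 3.731 m.
A = ½ × 2.17 × 0.993 = 1.0774 m².
Resultant F = γ·h_c·A = 10.05525 × 3.731 × 1.0774 = 40.4199 kN.
I_c = b·h³/36 = 2.17 × 0.993³/36 = 0.0590208 m⁴.
Centre of pressure: y_p = y_c + I_c/(y_c·A) = 3.731 + 0.0590208/(3.731 × 1.0774) = 3.731 + 0.0146826 = 3.74568 m along the plane.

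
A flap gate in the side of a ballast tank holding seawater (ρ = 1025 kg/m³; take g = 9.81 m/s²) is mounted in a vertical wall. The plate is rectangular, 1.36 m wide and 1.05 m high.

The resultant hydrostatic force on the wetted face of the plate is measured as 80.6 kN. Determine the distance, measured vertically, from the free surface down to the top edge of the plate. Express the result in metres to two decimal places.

d_top ≈ 5.09 m

γ = ρg = 1025 × 9.81 / 1000 = 10.05525 kN/m³.
A = 1.36 × 1.05 = 1.428 m².
From F = γ·h_c·A, the centroid depth is h_c = 80.6/(10.05525 × 1.428) = 5.61324 m.
The centroid lies 1.05/2 = 0.525 m below the top edge, so the top edge sits at h_top = 5.61324 − 0.525 = 5.08824 m below the surface.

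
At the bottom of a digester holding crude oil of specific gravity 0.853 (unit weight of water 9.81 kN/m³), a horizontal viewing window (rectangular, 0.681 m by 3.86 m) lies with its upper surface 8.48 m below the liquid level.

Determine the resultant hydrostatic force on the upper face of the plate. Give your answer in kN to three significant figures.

γ = 0.853 × 9.81 = 8.36793 kN/m³.
The plate is horizontal, so pressure is uniform at p = γ·h = 8.36793 × 8.48 = 70.96 kN/m².
A = 0.681 × 3.86 = 2.62866 m².
F = p·A = 70.96 × 2.62866 = 186.53 kN.

F ≈ 187 kN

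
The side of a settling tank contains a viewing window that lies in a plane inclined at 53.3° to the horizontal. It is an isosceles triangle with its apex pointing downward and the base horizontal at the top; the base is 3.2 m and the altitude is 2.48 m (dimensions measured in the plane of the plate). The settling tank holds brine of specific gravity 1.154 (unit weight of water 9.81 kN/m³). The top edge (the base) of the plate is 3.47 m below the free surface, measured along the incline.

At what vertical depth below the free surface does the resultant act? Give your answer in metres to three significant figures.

γ = 1.154 × 9.81 = 11.32074 kN/m³.
Let θ = 53.3° be the plate's angle to the horizontal; measure y along the incline from where the plane meets the free surface. Vertical depth h = y·sinθ with sinθ = 0.801776.
With the apex down, the centroid sits h/3 = 2.48/3 = 0.826667 m below the base (the top edge), so y_c = 3.47 + 0.826667 = 4.29667 m and h_c = 4.29667 × 0.801776 = 3.44497 m.
A = ½ × 3.2 × 2.48 = 3.968 m².
Resultant F = γ·h_c·A = 11.32074 × 3.44497 × 3.968 = 154.75 kN.
I_c = b·h³/36 = 3.2 × 2.48³/36 = 1.35582 m⁴.
Centre of pressure: y_p = y_c + I_c/(y_c·A) = 4.29667 + 1.35582/(4.29667 × 3.968) = 4.29667 + 0.079524 = 4.37619 m along the plane.
Vertically, h_p = y_p·sinθ = 4.37619 × 0.801776 = 3.50872 m.

h_p = 3.51 m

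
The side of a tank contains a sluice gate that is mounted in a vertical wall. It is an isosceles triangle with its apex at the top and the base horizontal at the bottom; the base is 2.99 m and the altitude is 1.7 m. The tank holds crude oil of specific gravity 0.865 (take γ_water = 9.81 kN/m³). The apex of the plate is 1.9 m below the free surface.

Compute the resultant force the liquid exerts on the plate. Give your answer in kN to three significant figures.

F ≈ 65.4 kN

γ = 0.865 × 9.81 = 8.48565 kN/m³.
With the apex up, the centroid sits 2h/3 = 2 × 1.7/3 = 1.13333 m below the apex, so the centroid depth is h_c = 1.9 + 1.13333 = 3.03333 m.
A = ½ × 2.99 × 1.7 = 2.5415 m².
Resultant F = γ·h_c·A = 8.48565 × 3.03333 × 2.5415 = 65.4176 kN.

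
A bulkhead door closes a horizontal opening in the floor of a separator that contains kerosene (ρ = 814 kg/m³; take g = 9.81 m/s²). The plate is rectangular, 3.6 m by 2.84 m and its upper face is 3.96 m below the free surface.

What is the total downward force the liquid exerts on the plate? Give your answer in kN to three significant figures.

γ = ρg = 814 × 9.81 / 1000 = 7.98534 kN/m³.
The plate is horizontal, so pressure is uniform at p = γ·h = 7.98534 × 3.96 = 31.6219 kN/m².
A = 3.6 × 2.84 = 10.224 m².
F = p·A = 31.6219 × 10.224 = 323.302 kN.

F ≈ 323 kN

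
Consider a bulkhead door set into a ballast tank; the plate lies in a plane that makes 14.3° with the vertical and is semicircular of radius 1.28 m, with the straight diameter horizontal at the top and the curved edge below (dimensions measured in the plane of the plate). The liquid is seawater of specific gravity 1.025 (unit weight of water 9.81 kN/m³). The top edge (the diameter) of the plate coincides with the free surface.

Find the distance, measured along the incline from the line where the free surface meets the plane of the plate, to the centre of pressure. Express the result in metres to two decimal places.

γ = 1.025 × 9.81 = 10.05525 kN/m³.
The plate makes 14.3° with the vertical, i.e. θ = 90° − 14.3° = 75.7° to the horizontal. Measuring y along the incline from the free-surface line, vertical depth h = y·sinθ with sinθ = 0.969016.
The centroid of a semicircle lies 4r/(3π) = 0.543249 m from the diameter, here below the top edge, so y_c = 0.543249 m and h_c = 0.543249 × 0.969016 = 0.526417 m.
A = πr²/2 = π × 1.28²/2 = 2.57359 m².
Resultant F = γ·h_c·A = 10.05525 × 0.526417 × 2.57359 = 13.6227 kN.
I_c = (π/8 − 8/(9π))·r⁴ = 0.109757 × 1.28⁴ = 0.294627 m⁴.
Centre of pressure: y_p = y_c + I_c/(y_c·A) = 0.543249 + 0.294627/(0.543249 × 2.57359) = 0.543249 + 0.210734 = 0.753983 m along the plane.

y_p = 0.75 m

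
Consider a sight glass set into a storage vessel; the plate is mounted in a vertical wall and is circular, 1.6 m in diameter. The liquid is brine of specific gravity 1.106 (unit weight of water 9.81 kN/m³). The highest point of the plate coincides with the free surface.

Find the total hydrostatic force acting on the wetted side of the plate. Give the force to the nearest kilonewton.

F ≈ 17 kN

γ = 1.106 × 9.81 = 10.84986 kN/m³.
The centroid is at the centre, 0.8 m below the top of the plate, so the centroid depth is h_c = 0.8 m.
A = π(0.8)² = 2.01062 m².
Resultant F = γ·h_c·A = 10.84986 × 0.8 × 2.01062 = 17.452 kN.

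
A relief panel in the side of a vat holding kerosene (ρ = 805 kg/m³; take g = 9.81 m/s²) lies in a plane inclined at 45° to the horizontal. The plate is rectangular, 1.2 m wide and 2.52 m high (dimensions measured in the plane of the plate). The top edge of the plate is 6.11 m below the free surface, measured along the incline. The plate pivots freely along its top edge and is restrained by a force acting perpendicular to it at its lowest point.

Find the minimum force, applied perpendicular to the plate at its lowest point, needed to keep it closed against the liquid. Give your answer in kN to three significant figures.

γ = ρg = 805 × 9.81 / 1000 = 7.89705 kN/m³.
Let θ = 45° be the plate's angle to the horizontal; measure y along the incline from where the plane meets the free surface. Vertical depth h = y·sinθ with sinθ = 0.707107.
The centroid lies 2.52/2 = 1.26 m below the top edge, so y_c = 6.11 + 1.26 = 7.37 m and h_c = 7.37 × 0.707107 = 5.21138 m.
A = 1.2 × 2.52 = 3.024 m².
Resultant F = γ·h_c·A = 7.89705 × 5.21138 × 3.024 = 124.451 kN.
I_c = b·h³/12 = 1.2 × 2.52³/12 = 1.6003 m⁴.
Centre of pressure: y_p = y_c + I_c/(y_c·A) = 7.37 + 1.6003/(7.37 × 3.024) = 7.37 + 0.0718046 = 7.4418 m along the plane.
The resultant acts 1.26 + 0.0718046 = 1.3318 m (along the plate) below the hinge at the top edge, so the moment about the hinge is M = F × 1.3318 = 124.451 × 1.3318 = 165.744 kN·m.
A normal force at the bottom, 2.52 m from the hinge, must supply this moment: P = 165.744/2.52 = 65.7714 kN.

P ≈ 65.8 kN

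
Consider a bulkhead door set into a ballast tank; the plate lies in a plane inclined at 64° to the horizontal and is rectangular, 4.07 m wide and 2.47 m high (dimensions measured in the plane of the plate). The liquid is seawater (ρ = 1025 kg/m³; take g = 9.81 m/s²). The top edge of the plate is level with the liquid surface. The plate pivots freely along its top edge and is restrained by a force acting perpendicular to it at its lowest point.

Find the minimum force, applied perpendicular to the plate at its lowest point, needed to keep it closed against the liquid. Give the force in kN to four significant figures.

P ≈ 74.80 kN

γ = ρg = 1025 × 9.81 / 1000 = 10.05525 kN/m³.
Let θ = 64° be the plate's angle to the horizontal; measure y along the incline from where the plane meets the free surface. Vertical depth h = y·sinθ with sinθ = 0.898794.
The centroid lies 2.47/2 = 1.235 m below the top edge, so y_c = 1.235 m and h_c = 1.235 × 0.898794 = 1.11001 m.
A = 4.07 × 2.47 = 10.0529 m².
Resultant F = γ·h_c·A = 10.05525 × 1.11001 × 10.0529 = 112.205 kN.
I_c = b·h³/12 = 4.07 × 2.47³/12 = 5.11098 m⁴.
Centre of pressure: y_p = y_c + I_c/(y_c·A) = 1.235 + 5.11098/(1.235 × 10.0529) = 1.235 + 0.411667 = 1.64667 m along the plane.
The resultant acts 1.235 + 0.411667 = 1.64667 m (along the plate) below the hinge at the top edge, so the moment about the hinge is M = F × 1.64667 = 112.205 × 1.64667 = 184.765 kN·m.
A normal force at the bottom, 2.47 m from the hinge, must supply this moment: P = 184.765/2.47 = 74.8036 kN.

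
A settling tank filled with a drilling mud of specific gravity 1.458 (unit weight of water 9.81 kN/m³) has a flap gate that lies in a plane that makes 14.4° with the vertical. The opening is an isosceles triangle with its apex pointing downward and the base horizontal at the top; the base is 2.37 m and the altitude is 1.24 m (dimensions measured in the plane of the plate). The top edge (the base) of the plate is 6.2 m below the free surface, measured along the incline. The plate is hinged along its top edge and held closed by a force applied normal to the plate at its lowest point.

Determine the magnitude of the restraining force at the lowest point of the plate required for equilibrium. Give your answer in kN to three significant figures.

γ = 1.458 × 9.81 = 14.30298 kN/m³.
The plate makes 14.4° with the vertical, i.e. θ = 90° − 14.4° = 75.6° to the horizontal. Measuring y along the incline from the free-surface line, vertical depth h = y·sinθ with sinθ = 0.968583.
With the apex down, the centroid sits h/3 = 1.24/3 = 0.413333 m below the base (the top edge), so y_c = 6.2 + 0.413333 = 6.61333 m and h_c = 6.61333 × 0.968583 = 6.40556 m.
A = ½ × 2.37 × 1.24 = 1.4694 m².
Resultant F = γ·h_c·A = 14.30298 × 6.40556 × 1.4694 = 134.624 kN.
I_c = b·h³/36 = 2.37 × 1.24³/36 = 0.125519 m⁴.
Centre of pressure: y_p = y_c + I_c/(y_c·A) = 6.61333 + 0.125519/(6.61333 × 1.4694) = 6.61333 + 0.0129166 = 6.62625 m along the plane.
The resultant acts 0.413333 + 0.0129166 = 0.42625 m (along the plate) below the hinge at the top edge, so the moment about the hinge is M = F × 0.42625 = 134.624 × 0.42625 = 57.3835 kN·m.
A normal force at the bottom, 1.24 m from the hinge, must supply this moment: P = 57.3835/1.24 = 46.277 kN.

P ≈ 46.3 kN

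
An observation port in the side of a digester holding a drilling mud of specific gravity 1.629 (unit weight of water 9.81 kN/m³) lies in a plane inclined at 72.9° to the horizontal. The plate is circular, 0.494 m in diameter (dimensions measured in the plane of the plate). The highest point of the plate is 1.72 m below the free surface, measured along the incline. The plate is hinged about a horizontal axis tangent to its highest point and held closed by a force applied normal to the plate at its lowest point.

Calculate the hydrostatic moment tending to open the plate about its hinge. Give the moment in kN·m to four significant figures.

γ = 1.629 × 9.81 = 15.98049 kN/m³.
Let θ = 72.9° be the plate's angle to the horizontal; measure y along the incline from where the plane meets the free surface. Vertical depth h = y·sinθ with sinθ = 0.955793.
The centroid is at the centre, 0.247 m below the top of the plate, so y_c = 1.72 + 0.247 = 1.967 m and h_c = 1.967 × 0.955793 = 1.88004 m.
A = π(0.247)² = 0.191665 m².
Resultant F = γ·h_c·A = 15.98049 × 1.88004 × 0.191665 = 5.75838 kN.
I_c = πr⁴/4 = π × 0.247⁴/4 = 0.00292333 m⁴.
Centre of pressure: y_p = y_c + I_c/(y_c·A) = 1.967 + 0.00292333/(1.967 × 0.191665) = 1.967 + 0.00775409 = 1.97475 m along the plane.
The resultant acts 0.247 + 0.00775409 = 0.254754 m (along the plate) below the hinge at the top edge, so the moment about the hinge is M = F × 0.254754 = 5.75838 × 0.254754 = 1.46697 kN·m.

M ≈ 1.467 kN·m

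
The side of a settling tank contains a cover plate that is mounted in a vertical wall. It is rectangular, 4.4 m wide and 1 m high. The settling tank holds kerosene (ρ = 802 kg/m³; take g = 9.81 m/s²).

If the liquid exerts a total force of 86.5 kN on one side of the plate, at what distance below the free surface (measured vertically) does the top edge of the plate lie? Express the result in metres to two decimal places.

d_top ≈ 2.00 m

γ = ρg = 802 × 9.81 / 1000 = 7.86762 kN/m³.
A = 4.4 × 1 = 4.4 m².
From F = γ·h_c·A, the centroid depth is h_c = 86.5/(7.86762 × 4.4) = 2.49873 m.
The centroid lies 1/2 = 0.5 m below the top edge, so the top edge sits at h_top = 2.49873 − 0.5 = 1.99873 m below the surface.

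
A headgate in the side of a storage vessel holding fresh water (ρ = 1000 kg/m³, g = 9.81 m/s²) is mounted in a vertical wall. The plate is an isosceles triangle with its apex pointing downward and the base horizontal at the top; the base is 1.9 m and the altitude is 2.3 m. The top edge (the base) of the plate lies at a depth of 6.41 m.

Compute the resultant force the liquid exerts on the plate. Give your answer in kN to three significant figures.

F ≈ 154 kN

γ = ρg = 1000 × 9.81 = 9810 N/m³ = 9.81 kN/m³.
With the apex down, the centroid sits h/3 = 2.3/3 = 0.766667 m below the base (the top edge), so the centroid depth is h_c = 6.41 + 0.766667 = 7.17667 m.
A = ½ × 1.9 × 2.3 = 2.185 m².
Resultant F = γ·h_c·A = 9.81 × 7.17667 × 2.185 = 153.831 kN.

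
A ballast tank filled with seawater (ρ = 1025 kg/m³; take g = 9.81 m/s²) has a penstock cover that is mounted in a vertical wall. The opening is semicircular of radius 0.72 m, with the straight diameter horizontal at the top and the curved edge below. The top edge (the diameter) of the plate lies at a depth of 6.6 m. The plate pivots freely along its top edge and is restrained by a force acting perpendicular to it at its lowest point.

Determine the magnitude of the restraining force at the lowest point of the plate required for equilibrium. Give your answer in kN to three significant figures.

P ≈ 24.4 kN

γ = ρg = 1025 × 9.81 / 1000 = 10.05525 kN/m³.
The centroid of a semicircle lies 4r/(3π) = 0.305577 m from the diameter, here below the top edge, so the centroid depth is h_c = 6.6 + 0.305577 = 6.90558 m.
A = πr²/2 = π × 0.72²/2 = 0.814301 m².
Resultant F = γ·h_c·A = 10.05525 × 6.90558 × 0.814301 = 56.5429 kN.
I_c = (π/8 − 8/(9π))·r⁴ = 0.109757 × 0.72⁴ = 0.0294959 m⁴.
Centre of pressure: y_p = y_c + I_c/(y_c·A) = 6.90558 + 0.0294959/(6.90558 × 0.814301) = 6.90558 + 0.00524537 = 6.91083 m along the plane.
The resultant acts 0.305577 + 0.00524537 = 0.310822 m (along the plate) below the hinge at the top edge, so the moment about the hinge is M = F × 0.310822 = 56.5429 × 0.310822 = 17.5748 kN·m.
A normal force at the bottom, 0.72 m from the hinge, must supply this moment: P = 17.5748/0.72 = 24.4094 kN.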